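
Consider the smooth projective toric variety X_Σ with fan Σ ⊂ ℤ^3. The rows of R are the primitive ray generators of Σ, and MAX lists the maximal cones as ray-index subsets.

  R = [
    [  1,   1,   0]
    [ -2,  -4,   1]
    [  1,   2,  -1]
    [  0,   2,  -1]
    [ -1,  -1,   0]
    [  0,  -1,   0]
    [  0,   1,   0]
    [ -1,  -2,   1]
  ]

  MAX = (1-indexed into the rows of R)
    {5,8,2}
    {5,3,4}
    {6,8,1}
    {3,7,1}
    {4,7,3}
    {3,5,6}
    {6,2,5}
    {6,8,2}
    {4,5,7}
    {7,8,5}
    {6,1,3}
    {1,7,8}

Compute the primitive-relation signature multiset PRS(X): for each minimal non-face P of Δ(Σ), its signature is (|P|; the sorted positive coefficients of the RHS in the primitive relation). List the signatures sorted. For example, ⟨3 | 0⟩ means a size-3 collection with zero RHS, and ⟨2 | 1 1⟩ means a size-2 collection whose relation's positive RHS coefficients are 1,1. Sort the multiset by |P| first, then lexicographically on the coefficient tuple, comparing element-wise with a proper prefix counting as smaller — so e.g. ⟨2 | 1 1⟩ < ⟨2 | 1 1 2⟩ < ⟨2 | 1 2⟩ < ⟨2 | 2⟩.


The 12 primitive collections of Σ (r=8, n=3):

  P={1,5}:  v_{1} + v_{5} = 0 — sig = ⟨2 | 0⟩
  P={3,8}:  v_{3} + v_{8} = 0 — sig = ⟨2 | 0⟩
  P={6,7}:  v_{6} + v_{7} = 0 — sig = ⟨2 | 0⟩
  P={1,2}:  v_{1} + v_{2} = v_{6} + v_{8} — sig = ⟨2 | 1 1⟩
  P={1,4}:  v_{1} + v_{4} = v_{3} + v_{7} — sig = ⟨2 | 1 1⟩
  P={2,3}:  v_{2} + v_{3} = v_{5} + v_{6} — sig = ⟨2 | 1 1⟩
  P={2,7}:  v_{2} + v_{7} = v_{5} + v_{8} — sig = ⟨2 | 1 1⟩
  P={4,6}:  v_{4} + v_{6} = v_{3} + v_{5} — sig = ⟨2 | 1 1⟩
  P={4,8}:  v_{4} + v_{8} = v_{5} + v_{7} — sig = ⟨2 | 1 1⟩
  P={2,4}:  v_{2} + v_{4} = 2·v_{5} — sig = ⟨2 | 2⟩
  P={3,5,7}:  v_{3} + v_{5} + v_{7} = v_{4} — sig = ⟨3 | 1⟩
  P={5,6,8}:  v_{5} + v_{6} + v_{8} = v_{2} — sig = ⟨3 | 1⟩

Signatures (|P|; sorted positive RHS coefficients), sorted:
    ⟨2 | 0⟩
    ⟨2 | 0⟩
    ⟨2 | 0⟩
    ⟨2 | 1 1⟩
    ⟨2 | 1 1⟩
    ⟨2 | 1 1⟩
    ⟨2 | 1 1⟩
    ⟨2 | 1 1⟩
    ⟨2 | 1 1⟩
    ⟨2 | 2⟩
    ⟨3 | 1⟩
    ⟨3 | 1⟩


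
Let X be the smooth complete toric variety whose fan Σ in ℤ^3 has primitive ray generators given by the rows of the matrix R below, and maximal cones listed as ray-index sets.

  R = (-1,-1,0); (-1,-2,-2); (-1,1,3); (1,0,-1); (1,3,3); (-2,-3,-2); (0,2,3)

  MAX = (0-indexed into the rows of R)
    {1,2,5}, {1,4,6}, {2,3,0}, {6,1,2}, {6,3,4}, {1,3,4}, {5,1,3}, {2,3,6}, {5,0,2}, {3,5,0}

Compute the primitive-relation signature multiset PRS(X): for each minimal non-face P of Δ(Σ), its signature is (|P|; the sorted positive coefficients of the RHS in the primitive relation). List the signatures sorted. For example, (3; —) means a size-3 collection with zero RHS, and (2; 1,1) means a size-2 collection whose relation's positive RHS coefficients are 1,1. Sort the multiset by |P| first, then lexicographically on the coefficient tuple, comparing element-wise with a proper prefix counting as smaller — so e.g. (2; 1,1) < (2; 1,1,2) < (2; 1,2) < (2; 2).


Δ(Σ) — 7 vertices, 9 min non-faces:

  {0,1}:  v_{0} + v_{1} = v_{5}  ⟹  sig = (2; 1)
  {0,4}:  v_{0} + v_{4} = v_{6}  ⟹  sig = (2; 1)
  {0,6}:  v_{0} + v_{6} = v_{2}  ⟹  sig = (2; 1)
  {4,5}:  v_{4} + v_{5} = v_{1} + v_{6}  ⟹  sig = (2; 1,1)
  {5,6}:  v_{5} + v_{6} = v_{1} + v_{2}  ⟹  sig = (2; 1,1)
  {2,4}:  v_{2} + v_{4} = 2·v_{6}  ⟹  sig = (2; 2)
  {1,3,6}:  v_{1} + v_{3} + v_{6} = 0  ⟹  sig = (3; —)
  {1,2,3}:  v_{1} + v_{2} + v_{3} = v_{0}  ⟹  sig = (3; 1)
  {2,3,5}:  v_{2} + v_{3} + v_{5} = 2·v_{0}  ⟹  sig = (3; 2)

Signatures (|P|; sorted positive RHS coefficients), sorted:
    |P|=2: 6 collections, coeffs (1), (1), (1), (1,1), (1,1), (2)
    |P|=3: 3 collections, coeffs (), (1), (2)


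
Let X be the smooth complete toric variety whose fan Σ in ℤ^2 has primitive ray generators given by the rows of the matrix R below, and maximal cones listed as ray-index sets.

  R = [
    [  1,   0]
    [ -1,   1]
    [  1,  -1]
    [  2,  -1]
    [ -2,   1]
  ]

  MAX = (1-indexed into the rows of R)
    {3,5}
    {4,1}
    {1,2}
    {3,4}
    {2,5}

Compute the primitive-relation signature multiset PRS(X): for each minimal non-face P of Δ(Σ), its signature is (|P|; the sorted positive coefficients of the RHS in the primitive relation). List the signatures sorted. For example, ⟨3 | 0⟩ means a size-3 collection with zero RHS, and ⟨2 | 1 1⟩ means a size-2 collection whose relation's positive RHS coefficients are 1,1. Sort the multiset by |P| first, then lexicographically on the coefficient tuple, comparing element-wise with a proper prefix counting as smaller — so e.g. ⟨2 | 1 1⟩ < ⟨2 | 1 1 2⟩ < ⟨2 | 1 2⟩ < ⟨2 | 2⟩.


|primitive collections| = 5. Relations:

  {2,3}:  v_{2} + v_{3} = 0  ⟹  sig = ⟨2 | 0⟩
  {4,5}:  v_{4} + v_{5} = 0  ⟹  sig = ⟨2 | 0⟩
  {1,3}:  v_{1} + v_{3} = v_{4}  ⟹  sig = ⟨2 | 1⟩
  {1,5}:  v_{1} + v_{5} = v_{2}  ⟹  sig = ⟨2 | 1⟩
  {2,4}:  v_{2} + v_{4} = v_{1}  ⟹  sig = ⟨2 | 1⟩

Signatures (|P|; sorted positive RHS coefficients), sorted:
{ ⟨2 | 0⟩ ×2,  ⟨2 | 1⟩ ×3 }


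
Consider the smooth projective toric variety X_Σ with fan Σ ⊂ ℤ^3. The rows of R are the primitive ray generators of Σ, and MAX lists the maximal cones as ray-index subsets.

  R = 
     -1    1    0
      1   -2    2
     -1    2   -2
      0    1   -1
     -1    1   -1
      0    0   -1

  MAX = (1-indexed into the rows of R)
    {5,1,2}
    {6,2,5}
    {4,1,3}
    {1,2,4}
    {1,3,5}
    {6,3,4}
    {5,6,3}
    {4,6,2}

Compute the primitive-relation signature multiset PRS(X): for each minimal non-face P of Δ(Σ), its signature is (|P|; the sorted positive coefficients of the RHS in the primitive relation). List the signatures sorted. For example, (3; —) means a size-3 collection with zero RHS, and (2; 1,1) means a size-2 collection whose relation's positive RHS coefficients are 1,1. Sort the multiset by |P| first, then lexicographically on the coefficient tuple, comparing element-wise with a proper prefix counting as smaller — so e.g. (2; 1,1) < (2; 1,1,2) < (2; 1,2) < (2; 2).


|primitive collections| = 3. Relations:

  {2,3}:  v_{2} + v_{3} = 0  so sig = (2; —)
  {1,6}:  v_{1} + v_{6} = v_{5}  so sig = (2; 1)
  {4,5}:  v_{4} + v_{5} = v_{3}  so sig = (2; 1)

Hence PRS(X_Σ) =
    |P|=2: 3 collections, coeffs (), (1), (1)


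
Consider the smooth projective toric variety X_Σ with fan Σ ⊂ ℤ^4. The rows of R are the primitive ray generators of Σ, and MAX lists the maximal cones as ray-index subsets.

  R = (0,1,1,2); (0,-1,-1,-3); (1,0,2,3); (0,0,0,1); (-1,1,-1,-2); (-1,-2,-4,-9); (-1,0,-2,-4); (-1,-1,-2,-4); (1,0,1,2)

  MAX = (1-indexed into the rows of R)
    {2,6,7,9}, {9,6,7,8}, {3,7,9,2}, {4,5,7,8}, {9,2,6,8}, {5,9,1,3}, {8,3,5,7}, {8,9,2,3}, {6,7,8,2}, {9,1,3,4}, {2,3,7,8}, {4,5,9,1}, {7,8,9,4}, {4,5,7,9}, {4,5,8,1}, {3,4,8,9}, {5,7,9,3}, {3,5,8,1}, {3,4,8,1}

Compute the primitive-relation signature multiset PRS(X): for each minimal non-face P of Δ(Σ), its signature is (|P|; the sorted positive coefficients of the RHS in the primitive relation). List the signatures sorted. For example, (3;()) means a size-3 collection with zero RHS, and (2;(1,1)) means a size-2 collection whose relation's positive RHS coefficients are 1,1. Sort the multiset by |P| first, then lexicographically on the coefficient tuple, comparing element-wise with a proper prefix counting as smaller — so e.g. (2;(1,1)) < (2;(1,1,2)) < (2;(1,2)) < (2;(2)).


The 14 primitive collections of Σ (r=9, n=4):

  {1,7}:  v_{1} + v_{7} = v_{5}  so sig = (2;(1))
  {1,2}:  v_{1} + v_{2} = v_{3} + v_{7}  so sig = (2;(1,1))
  {1,6}:  v_{1} + v_{6} = v_{2} + v_{7}  so sig = (2;(1,1))
  {2,4}:  v_{2} + v_{4} = v_{8} + v_{9}  so sig = (2;(1,1))
  {2,5}:  v_{2} + v_{5} = v_{3} + 2·v_{7}  so sig = (2;(1,2))
  {5,6}:  v_{5} + v_{6} = v_{2} + 2·v_{7}  so sig = (2;(1,2))
  {4,6}:  v_{4} + v_{6} = v_{7} + 2·v_{8} + 2·v_{9}  so sig = (2;(1,2,2))
  {3,6}:  v_{3} + v_{6} = 2·v_{2}  so sig = (2;(2))
  {1,8,9}:  v_{1} + v_{8} + v_{9} = 0  so sig = (3;())
  {3,4,7}:  v_{3} + v_{4} + v_{7} = 0  so sig = (3;())
  {3,4,5}:  v_{3} + v_{4} + v_{5} = v_{1}  so sig = (3;(1))
  {5,8,9}:  v_{5} + v_{8} + v_{9} = v_{7}  so sig = (3;(1))
  {2,7,8,9}:  v_{2} + v_{7} + v_{8} + v_{9} = v_{6}  so sig = (4;(1))
  {3,7,8,9}:  v_{3} + v_{7} + v_{8} + v_{9} = v_{2}  so sig = (4;(1))

Signatures (|P|; sorted positive RHS coefficients), sorted:
{ (2;(1)),  (2;(1,1)) ×3,  (2;(1,2)) ×2,  (2;(1,2,2)),  (2;(2)),  (3;()) ×2,  (3;(1)) ×2,  (4;(1)) ×2 }


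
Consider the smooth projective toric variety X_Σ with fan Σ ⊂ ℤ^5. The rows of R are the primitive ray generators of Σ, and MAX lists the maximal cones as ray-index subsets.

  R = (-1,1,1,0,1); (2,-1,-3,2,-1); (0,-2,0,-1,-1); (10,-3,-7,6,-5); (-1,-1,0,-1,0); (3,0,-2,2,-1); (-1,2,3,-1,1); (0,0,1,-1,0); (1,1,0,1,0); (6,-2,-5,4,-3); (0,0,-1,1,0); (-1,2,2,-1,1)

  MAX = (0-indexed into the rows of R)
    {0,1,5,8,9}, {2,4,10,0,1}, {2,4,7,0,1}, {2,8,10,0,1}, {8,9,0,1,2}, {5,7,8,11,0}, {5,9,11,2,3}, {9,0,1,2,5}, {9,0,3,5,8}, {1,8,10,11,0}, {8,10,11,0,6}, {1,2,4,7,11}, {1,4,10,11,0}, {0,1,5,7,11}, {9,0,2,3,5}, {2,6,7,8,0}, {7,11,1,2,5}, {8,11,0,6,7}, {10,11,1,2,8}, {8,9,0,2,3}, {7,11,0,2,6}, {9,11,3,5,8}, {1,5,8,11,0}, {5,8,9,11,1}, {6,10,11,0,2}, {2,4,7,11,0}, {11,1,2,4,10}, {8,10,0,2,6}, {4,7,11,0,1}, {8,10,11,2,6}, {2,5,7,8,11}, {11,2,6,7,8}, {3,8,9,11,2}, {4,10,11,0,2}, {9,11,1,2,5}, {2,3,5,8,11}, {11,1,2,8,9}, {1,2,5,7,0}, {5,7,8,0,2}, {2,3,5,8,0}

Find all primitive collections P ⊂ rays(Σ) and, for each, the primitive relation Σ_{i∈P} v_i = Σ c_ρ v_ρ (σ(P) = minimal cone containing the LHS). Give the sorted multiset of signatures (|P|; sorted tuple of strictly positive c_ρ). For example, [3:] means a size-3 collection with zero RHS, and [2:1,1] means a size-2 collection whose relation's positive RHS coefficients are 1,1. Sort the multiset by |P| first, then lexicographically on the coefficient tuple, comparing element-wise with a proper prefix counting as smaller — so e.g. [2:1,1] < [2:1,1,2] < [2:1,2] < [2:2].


Σ has 24 primitive collections:

  P={4,8}:  v_{4} + v_{8} = 0 — sig = [2:]
  P={7,10}:  v_{7} + v_{10} = 0 — sig = [2:]
  P={1,6}:  v_{1} + v_{6} = v_{8} — sig = [2:1]
  P={4,5}:  v_{4} + v_{5} = v_{1} + v_{7} — sig = [2:1,1]
  P={5,10}:  v_{5} + v_{10} = v_{1} + v_{8} — sig = [2:1,1]
  P={3,4}:  v_{3} + v_{4} = v_{2} + v_{5} + v_{9} — sig = [2:1,1,1]
  P={4,6}:  v_{4} + v_{6} = v_{0} + v_{2} + v_{11} — sig = [2:1,1,1]
  P={4,9}:  v_{4} + v_{9} = v_{1} + v_{2} + v_{5} — sig = [2:1,1,1]
  P={3,10}:  v_{3} + v_{10} = v_{1} + v_{2} + 2·v_{8} + v_{9} — sig = [2:1,1,1,2]
  P={6,9}:  v_{6} + v_{9} = v_{2} + v_{5} + 2·v_{8} — sig = [2:1,1,2]
  P={5,6}:  v_{5} + v_{6} = v_{7} + 2·v_{8} — sig = [2:1,2]
  P={7,9}:  v_{7} + v_{9} = v_{2} + 2·v_{5} — sig = [2:1,2]
  P={9,10}:  v_{9} + v_{10} = 2·v_{1} + v_{2} + 2·v_{8} — sig = [2:1,2,2]
  P={3,7}:  v_{3} + v_{7} = 2·v_{2} + 3·v_{5} + v_{8} — sig = [2:1,2,3]
  P={1,3}:  v_{1} + v_{3} = 2·v_{9} — sig = [2:2]
  P={3,6}:  v_{3} + v_{6} = 2·v_{2} + 2·v_{5} + 3·v_{8} — sig = [2:2,2,3]
  P={1,7,8}:  v_{1} + v_{7} + v_{8} = v_{5} — sig = [3:1]
  P={0,9,11}:  v_{0} + v_{9} + v_{11} = v_{5} + v_{8} — sig = [3:1,1]
  P={0,3,11}:  v_{0} + v_{3} + v_{11} = v_{2} + 2·v_{5} + 2·v_{8} — sig = [3:1,2,2]
  P={0,1,2,11}:  v_{0} + v_{1} + v_{2} + v_{11} = 0 — sig = [4:]
  P={0,2,8,11}:  v_{0} + v_{2} + v_{8} + v_{11} = v_{6} — sig = [4:1]
  P={1,2,5,8}:  v_{1} + v_{2} + v_{5} + v_{8} = v_{9} — sig = [4:1]
  P={2,5,8,9}:  v_{2} + v_{5} + v_{8} + v_{9} = v_{3} — sig = [4:1]
  P={0,2,5,11}:  v_{0} + v_{2} + v_{5} + v_{11} = v_{7} + v_{8} — sig = [4:1,1]

so the primitive-relation signature multiset is
{ [2:] ×2,  [2:1],  [2:1,1] ×2,  [2:1,1,1] ×3,  [2:1,1,1,2],  [2:1,1,2],  [2:1,2] ×2,  [2:1,2,2],  [2:1,2,3],  [2:2],  [2:2,2,3],  [3:1],  [3:1,1],  [3:1,2,2],  [4:],  [4:1] ×3,  [4:1,1] }


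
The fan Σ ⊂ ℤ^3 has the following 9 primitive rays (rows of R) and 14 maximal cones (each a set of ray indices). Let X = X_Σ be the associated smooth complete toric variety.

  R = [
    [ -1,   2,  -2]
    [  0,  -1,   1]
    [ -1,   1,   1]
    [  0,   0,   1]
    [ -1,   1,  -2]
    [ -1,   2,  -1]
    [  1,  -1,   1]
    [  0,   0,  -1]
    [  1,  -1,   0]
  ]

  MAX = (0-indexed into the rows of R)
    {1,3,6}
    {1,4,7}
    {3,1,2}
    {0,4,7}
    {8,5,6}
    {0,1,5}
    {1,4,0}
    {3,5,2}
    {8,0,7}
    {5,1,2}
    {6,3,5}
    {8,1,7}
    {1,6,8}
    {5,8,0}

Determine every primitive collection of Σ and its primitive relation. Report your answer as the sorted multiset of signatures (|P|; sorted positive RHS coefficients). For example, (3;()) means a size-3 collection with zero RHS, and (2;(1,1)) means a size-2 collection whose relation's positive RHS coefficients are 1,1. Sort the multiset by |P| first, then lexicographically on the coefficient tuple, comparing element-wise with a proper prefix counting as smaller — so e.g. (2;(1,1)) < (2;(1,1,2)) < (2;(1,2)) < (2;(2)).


Primitive collections (20):

  P={3,7}:  v_{3} + v_{7} = 0  ⇒ sig = (2;())
  P={0,3}:  v_{0} + v_{3} = v_{5}  ⇒ sig = (2;(1))
  P={2,8}:  v_{2} + v_{8} = v_{3}  ⇒ sig = (2;(1))
  P={3,8}:  v_{3} + v_{8} = v_{6}  ⇒ sig = (2;(1))
  P={4,6}:  v_{4} + v_{6} = v_{7}  ⇒ sig = (2;(1))
  P={5,7}:  v_{5} + v_{7} = v_{0}  ⇒ sig = (2;(1))
  P={6,7}:  v_{6} + v_{7} = v_{8}  ⇒ sig = (2;(1))
  P={0,6}:  v_{0} + v_{6} = v_{5} + v_{8}  ⇒ sig = (2;(1,1))
  P={2,7}:  v_{2} + v_{7} = v_{1} + v_{5}  ⇒ sig = (2;(1,1))
  P={3,4}:  v_{3} + v_{4} = v_{0} + v_{1}  ⇒ sig = (2;(1,1))
  P={2,4}:  v_{2} + v_{4} = v_{0} + 2·v_{1} + v_{5}  ⇒ sig = (2;(1,1,2))
  P={0,2}:  v_{0} + v_{2} = v_{1} + 2·v_{5}  ⇒ sig = (2;(1,2))
  P={4,5}:  v_{4} + v_{5} = 2·v_{0} + v_{1}  ⇒ sig = (2;(1,2))
  P={2,6}:  v_{2} + v_{6} = 2·v_{3}  ⇒ sig = (2;(2))
  P={4,8}:  v_{4} + v_{8} = 2·v_{7}  ⇒ sig = (2;(2))
  P={1,5,8}:  v_{1} + v_{5} + v_{8} = 0  ⇒ sig = (3;())
  P={0,1,7}:  v_{0} + v_{1} + v_{7} = v_{4}  ⇒ sig = (3;(1))
  P={0,1,8}:  v_{0} + v_{1} + v_{8} = v_{7}  ⇒ sig = (3;(1))
  P={1,3,5}:  v_{1} + v_{3} + v_{5} = v_{2}  ⇒ sig = (3;(1))
  P={1,5,6}:  v_{1} + v_{5} + v_{6} = v_{3}  ⇒ sig = (3;(1))

so the primitive-relation signature multiset is
[(2;()), (2;(1)), (2;(1)), (2;(1)), (2;(1)), (2;(1)), (2;(1)), (2;(1,1)), (2;(1,1)), (2;(1,1)), (2;(1,1,2)), (2;(1,2)), (2;(1,2)), (2;(2)), (2;(2)), (3;()), (3;(1)), (3;(1)), (3;(1)), (3;(1))]


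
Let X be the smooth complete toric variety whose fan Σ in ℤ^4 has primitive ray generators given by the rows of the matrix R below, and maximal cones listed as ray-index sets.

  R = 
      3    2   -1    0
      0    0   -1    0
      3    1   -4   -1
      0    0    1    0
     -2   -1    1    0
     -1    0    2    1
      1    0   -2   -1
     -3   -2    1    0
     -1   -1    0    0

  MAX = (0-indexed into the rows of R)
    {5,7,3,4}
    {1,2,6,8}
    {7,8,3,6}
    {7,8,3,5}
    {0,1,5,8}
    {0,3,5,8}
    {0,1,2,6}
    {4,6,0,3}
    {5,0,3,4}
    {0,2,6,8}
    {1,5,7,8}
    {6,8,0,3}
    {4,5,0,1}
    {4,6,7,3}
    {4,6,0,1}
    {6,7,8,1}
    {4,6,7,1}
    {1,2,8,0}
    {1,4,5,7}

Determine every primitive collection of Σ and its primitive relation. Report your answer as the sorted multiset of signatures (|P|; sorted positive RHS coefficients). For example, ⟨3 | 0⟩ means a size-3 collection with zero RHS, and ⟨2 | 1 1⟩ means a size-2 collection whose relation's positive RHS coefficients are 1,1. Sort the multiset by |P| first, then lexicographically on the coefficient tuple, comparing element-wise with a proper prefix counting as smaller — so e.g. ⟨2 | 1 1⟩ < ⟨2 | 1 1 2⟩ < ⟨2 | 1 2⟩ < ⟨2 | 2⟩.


Δ(Σ) — 9 vertices, 9 min non-faces:

  • {0,7}:  v_{0} + v_{7} = 0  →  sig = ⟨2 | 0⟩
  • {1,3}:  v_{1} + v_{3} = 0  →  sig = ⟨2 | 0⟩
  • {5,6}:  v_{5} + v_{6} = 0  →  sig = ⟨2 | 0⟩
  • {4,8}:  v_{4} + v_{8} = v_{7}  →  sig = ⟨2 | 1⟩
  • {2,4}:  v_{2} + v_{4} = v_{1} + v_{6}  →  sig = ⟨2 | 1 1⟩
  • {2,3}:  v_{2} + v_{3} = v_{0} + v_{6} + v_{8}  →  sig = ⟨2 | 1 1 1⟩
  • {2,5}:  v_{2} + v_{5} = v_{0} + v_{1} + v_{8}  →  sig = ⟨2 | 1 1 1⟩
  • {2,7}:  v_{2} + v_{7} = v_{1} + v_{6} + v_{8}  →  sig = ⟨2 | 1 1 1⟩
  • {0,1,6,8}:  v_{0} + v_{1} + v_{6} + v_{8} = v_{2}  →  sig = ⟨4 | 1⟩

Hence PRS(X_Σ) =
{ ⟨2 | 0⟩ ×3,  ⟨2 | 1⟩,  ⟨2 | 1 1⟩,  ⟨2 | 1 1 1⟩ ×3,  ⟨4 | 1⟩ }


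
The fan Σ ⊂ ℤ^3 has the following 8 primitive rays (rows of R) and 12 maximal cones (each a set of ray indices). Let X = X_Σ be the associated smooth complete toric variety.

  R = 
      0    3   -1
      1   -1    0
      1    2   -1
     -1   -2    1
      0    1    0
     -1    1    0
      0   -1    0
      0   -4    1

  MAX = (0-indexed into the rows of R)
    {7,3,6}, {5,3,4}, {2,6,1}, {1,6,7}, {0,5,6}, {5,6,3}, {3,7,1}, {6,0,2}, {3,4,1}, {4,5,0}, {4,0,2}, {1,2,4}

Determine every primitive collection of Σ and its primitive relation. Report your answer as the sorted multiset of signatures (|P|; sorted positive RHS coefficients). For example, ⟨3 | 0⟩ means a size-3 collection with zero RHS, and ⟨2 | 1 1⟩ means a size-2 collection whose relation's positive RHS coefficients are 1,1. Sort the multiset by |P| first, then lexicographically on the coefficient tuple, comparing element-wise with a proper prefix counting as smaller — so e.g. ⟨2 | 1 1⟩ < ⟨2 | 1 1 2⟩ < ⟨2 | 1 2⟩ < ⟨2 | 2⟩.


|primitive collections| = 11. Relations:

  • {1,5}:  v_{1} + v_{5} = 0  →  sig = ⟨2 | 0⟩
  • {2,3}:  v_{2} + v_{3} = 0  →  sig = ⟨2 | 0⟩
  • {4,6}:  v_{4} + v_{6} = 0  →  sig = ⟨2 | 0⟩
  • {0,1}:  v_{0} + v_{1} = v_{2}  →  sig = ⟨2 | 1⟩
  • {0,3}:  v_{0} + v_{3} = v_{5}  →  sig = ⟨2 | 1⟩
  • {0,7}:  v_{0} + v_{7} = v_{6}  →  sig = ⟨2 | 1⟩
  • {2,5}:  v_{2} + v_{5} = v_{0}  →  sig = ⟨2 | 1⟩
  • {2,7}:  v_{2} + v_{7} = v_{1} + v_{6}  →  sig = ⟨2 | 1 1⟩
  • {4,7}:  v_{4} + v_{7} = v_{1} + v_{3}  →  sig = ⟨2 | 1 1⟩
  • {5,7}:  v_{5} + v_{7} = v_{3} + v_{6}  →  sig = ⟨2 | 1 1⟩
  • {1,3,6}:  v_{1} + v_{3} + v_{6} = v_{7}  →  sig = ⟨3 | 1⟩

so the primitive-relation signature multiset is
[⟨2 | 0⟩, ⟨2 | 0⟩, ⟨2 | 0⟩, ⟨2 | 1⟩, ⟨2 | 1⟩, ⟨2 | 1⟩, ⟨2 | 1⟩, ⟨2 | 1 1⟩, ⟨2 | 1 1⟩, ⟨2 | 1 1⟩, ⟨3 | 1⟩]


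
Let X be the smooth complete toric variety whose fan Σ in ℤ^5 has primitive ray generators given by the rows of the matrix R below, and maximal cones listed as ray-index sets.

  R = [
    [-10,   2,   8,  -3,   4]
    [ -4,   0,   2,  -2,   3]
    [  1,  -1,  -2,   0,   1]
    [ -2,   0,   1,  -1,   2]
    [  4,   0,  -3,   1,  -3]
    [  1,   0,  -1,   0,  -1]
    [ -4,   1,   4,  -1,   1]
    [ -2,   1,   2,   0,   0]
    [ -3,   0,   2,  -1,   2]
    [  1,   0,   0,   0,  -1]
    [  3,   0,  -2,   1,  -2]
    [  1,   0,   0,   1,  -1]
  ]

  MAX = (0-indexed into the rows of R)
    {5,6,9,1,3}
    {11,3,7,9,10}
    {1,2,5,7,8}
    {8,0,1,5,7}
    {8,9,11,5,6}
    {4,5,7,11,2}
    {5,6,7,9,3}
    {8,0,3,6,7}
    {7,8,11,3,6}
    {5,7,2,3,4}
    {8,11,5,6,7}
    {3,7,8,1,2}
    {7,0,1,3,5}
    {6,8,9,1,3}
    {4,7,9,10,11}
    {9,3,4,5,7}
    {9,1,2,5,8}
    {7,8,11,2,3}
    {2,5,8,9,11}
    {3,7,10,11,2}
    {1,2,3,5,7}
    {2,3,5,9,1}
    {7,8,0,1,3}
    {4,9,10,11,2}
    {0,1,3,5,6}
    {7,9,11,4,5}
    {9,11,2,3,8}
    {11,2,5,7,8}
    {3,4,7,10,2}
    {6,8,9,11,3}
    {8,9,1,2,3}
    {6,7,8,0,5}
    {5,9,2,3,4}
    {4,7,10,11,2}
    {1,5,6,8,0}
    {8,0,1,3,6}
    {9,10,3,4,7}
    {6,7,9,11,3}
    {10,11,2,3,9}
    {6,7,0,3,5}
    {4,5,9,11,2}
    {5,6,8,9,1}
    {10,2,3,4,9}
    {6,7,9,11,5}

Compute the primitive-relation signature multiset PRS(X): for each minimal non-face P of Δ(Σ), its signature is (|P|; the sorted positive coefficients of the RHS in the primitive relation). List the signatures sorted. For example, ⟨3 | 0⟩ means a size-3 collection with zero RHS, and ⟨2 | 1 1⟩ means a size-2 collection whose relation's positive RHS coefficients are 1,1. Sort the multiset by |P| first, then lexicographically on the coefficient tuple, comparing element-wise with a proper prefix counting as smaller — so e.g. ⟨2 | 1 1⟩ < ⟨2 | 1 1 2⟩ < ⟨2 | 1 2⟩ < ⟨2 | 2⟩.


21 minimal non-faces of Δ(Σ) (on 12 rays):

  {8,10}:  v_{8} + v_{10} = 0  →  sig = ⟨2 | 0⟩
  {1,11}:  v_{1} + v_{11} = v_{8}  →  sig = ⟨2 | 1⟩
  {2,6}:  v_{2} + v_{6} = v_{8}  →  sig = ⟨2 | 1⟩
  {4,8}:  v_{4} + v_{8} = v_{5}  →  sig = ⟨2 | 1⟩
  {5,10}:  v_{5} + v_{10} = v_{4}  →  sig = ⟨2 | 1⟩
  {1,10}:  v_{1} + v_{10} = v_{3} + v_{5}  →  sig = ⟨2 | 1 1⟩
  {6,10}:  v_{6} + v_{10} = v_{7} + v_{9}  →  sig = ⟨2 | 1 1⟩
  {0,2}:  v_{0} + v_{2} = v_{1} + v_{7} + v_{8}  →  sig = ⟨2 | 1 1 1⟩
  {0,11}:  v_{0} + v_{11} = v_{6} + v_{7} + v_{8}  →  sig = ⟨2 | 1 1 1⟩
  {4,6}:  v_{4} + v_{6} = v_{5} + v_{7} + v_{9}  →  sig = ⟨2 | 1 1 1⟩
  {0,10}:  v_{0} + v_{10} = v_{3} + v_{5} + v_{6} + v_{7}  →  sig = ⟨2 | 1 1 1 1⟩
  {0,4}:  v_{0} + v_{4} = v_{3} + 2·v_{5} + v_{6} + v_{7}  →  sig = ⟨2 | 1 1 1 2⟩
  {0,9}:  v_{0} + v_{9} = v_{3} + v_{5} + 2·v_{6}  →  sig = ⟨2 | 1 1 2⟩
  {1,4}:  v_{1} + v_{4} = v_{3} + 2·v_{5}  →  sig = ⟨2 | 1 2⟩
  {2,7,9}:  v_{2} + v_{7} + v_{9} = 0  →  sig = ⟨3 | 0⟩
  {3,5,11}:  v_{3} + v_{5} + v_{11} = 0  →  sig = ⟨3 | 0⟩
  {1,6,7}:  v_{1} + v_{6} + v_{7} = v_{0}  →  sig = ⟨3 | 1⟩
  {3,4,11}:  v_{3} + v_{4} + v_{11} = v_{10}  →  sig = ⟨3 | 1⟩
  {3,5,8}:  v_{3} + v_{5} + v_{8} = v_{1}  →  sig = ⟨3 | 1⟩
  {7,8,9}:  v_{7} + v_{8} + v_{9} = v_{6}  →  sig = ⟨3 | 1⟩
  {1,7,9}:  v_{1} + v_{7} + v_{9} = v_{3} + v_{5} + v_{6}  →  sig = ⟨3 | 1 1 1⟩

Hence PRS(X_Σ) =
    ⟨2 | 0⟩
    ⟨2 | 1⟩
    ⟨2 | 1⟩
    ⟨2 | 1⟩
    ⟨2 | 1⟩
    ⟨2 | 1 1⟩
    ⟨2 | 1 1⟩
    ⟨2 | 1 1 1⟩
    ⟨2 | 1 1 1⟩
    ⟨2 | 1 1 1⟩
    ⟨2 | 1 1 1 1⟩
    ⟨2 | 1 1 1 2⟩
    ⟨2 | 1 1 2⟩
    ⟨2 | 1 2⟩
    ⟨3 | 0⟩
    ⟨3 | 0⟩
    ⟨3 | 1⟩
    ⟨3 | 1⟩
    ⟨3 | 1⟩
    ⟨3 | 1⟩
    ⟨3 | 1 1 1⟩


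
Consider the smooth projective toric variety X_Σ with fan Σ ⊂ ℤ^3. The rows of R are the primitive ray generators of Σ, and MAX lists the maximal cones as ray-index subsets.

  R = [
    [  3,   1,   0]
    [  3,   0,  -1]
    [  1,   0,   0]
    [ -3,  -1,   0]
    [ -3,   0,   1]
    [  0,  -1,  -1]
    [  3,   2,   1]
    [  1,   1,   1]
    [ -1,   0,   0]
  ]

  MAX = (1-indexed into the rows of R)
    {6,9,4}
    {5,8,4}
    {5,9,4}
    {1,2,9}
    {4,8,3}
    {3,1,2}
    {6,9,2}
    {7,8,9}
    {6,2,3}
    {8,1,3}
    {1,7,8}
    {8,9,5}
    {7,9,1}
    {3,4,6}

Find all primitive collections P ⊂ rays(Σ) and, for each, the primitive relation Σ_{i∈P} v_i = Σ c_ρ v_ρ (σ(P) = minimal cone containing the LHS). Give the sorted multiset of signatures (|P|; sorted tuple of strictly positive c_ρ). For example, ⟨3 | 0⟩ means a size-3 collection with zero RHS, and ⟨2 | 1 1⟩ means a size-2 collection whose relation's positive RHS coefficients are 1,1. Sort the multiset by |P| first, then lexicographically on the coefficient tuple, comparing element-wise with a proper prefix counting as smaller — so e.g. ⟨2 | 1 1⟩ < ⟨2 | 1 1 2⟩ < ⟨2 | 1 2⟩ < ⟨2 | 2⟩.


Minimal non-faces — 17 found among 9 rays, 14 max cones:

  P = {1,4}:  v_{1} + v_{4} = 0  ⇒ sig = ⟨2 | 0⟩
  P = {2,5}:  v_{2} + v_{5} = 0  ⇒ sig = ⟨2 | 0⟩
  P = {3,9}:  v_{3} + v_{9} = 0  ⇒ sig = ⟨2 | 0⟩
  P = {1,6}:  v_{1} + v_{6} = v_{2}  ⇒ sig = ⟨2 | 1⟩
  P = {2,4}:  v_{2} + v_{4} = v_{6}  ⇒ sig = ⟨2 | 1⟩
  P = {5,6}:  v_{5} + v_{6} = v_{4}  ⇒ sig = ⟨2 | 1⟩
  P = {6,7}:  v_{6} + v_{7} = v_{1}  ⇒ sig = ⟨2 | 1⟩
  P = {6,8}:  v_{6} + v_{8} = v_{3}  ⇒ sig = ⟨2 | 1⟩
  P = {1,5}:  v_{1} + v_{5} = v_{8} + v_{9}  ⇒ sig = ⟨2 | 1 1⟩
  P = {2,8}:  v_{2} + v_{8} = v_{1} + v_{3}  ⇒ sig = ⟨2 | 1 1⟩
  P = {3,5}:  v_{3} + v_{5} = v_{4} + v_{8}  ⇒ sig = ⟨2 | 1 1⟩
  P = {3,7}:  v_{3} + v_{7} = v_{1} + v_{8}  ⇒ sig = ⟨2 | 1 1⟩
  P = {4,7}:  v_{4} + v_{7} = v_{8} + v_{9}  ⇒ sig = ⟨2 | 1 1⟩
  P = {2,7}:  v_{2} + v_{7} = 2·v_{1}  ⇒ sig = ⟨2 | 2⟩
  P = {5,7}:  v_{5} + v_{7} = 2·v_{8} + 2·v_{9}  ⇒ sig = ⟨2 | 2 2⟩
  P = {1,8,9}:  v_{1} + v_{8} + v_{9} = v_{7}  ⇒ sig = ⟨3 | 1⟩
  P = {4,8,9}:  v_{4} + v_{8} + v_{9} = v_{5}  ⇒ sig = ⟨3 | 1⟩

Hence PRS(X_Σ) =
    |P|=2: 15 collections, coeffs (), (), (), (1), (1), (1), (1), (1), (1,1), (1,1), (1,1), (1,1), (1,1), (2), (2,2)
    |P|=3: 2 collections, coeffs (1), (1)


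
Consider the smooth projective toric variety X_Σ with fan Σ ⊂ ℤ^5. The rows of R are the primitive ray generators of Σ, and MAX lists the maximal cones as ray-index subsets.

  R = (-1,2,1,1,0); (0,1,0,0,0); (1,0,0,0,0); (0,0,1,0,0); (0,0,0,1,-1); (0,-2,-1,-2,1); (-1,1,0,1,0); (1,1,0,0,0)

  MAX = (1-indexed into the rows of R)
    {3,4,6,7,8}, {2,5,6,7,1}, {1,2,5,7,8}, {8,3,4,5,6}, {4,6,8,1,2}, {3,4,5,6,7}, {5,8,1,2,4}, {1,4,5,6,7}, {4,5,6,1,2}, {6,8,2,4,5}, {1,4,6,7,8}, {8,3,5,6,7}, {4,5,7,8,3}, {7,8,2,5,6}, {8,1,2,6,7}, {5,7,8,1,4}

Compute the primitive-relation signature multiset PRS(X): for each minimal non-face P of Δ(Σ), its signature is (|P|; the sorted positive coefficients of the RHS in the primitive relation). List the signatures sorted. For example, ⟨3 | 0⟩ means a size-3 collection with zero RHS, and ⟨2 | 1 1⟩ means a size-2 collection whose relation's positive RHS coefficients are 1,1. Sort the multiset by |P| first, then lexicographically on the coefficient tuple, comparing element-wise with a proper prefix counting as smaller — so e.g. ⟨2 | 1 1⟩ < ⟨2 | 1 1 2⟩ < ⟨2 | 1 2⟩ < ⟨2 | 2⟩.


5 collections generate NE(X_Σ); each relation:

  P={2,3}:  v_{2} + v_{3} = v_{8}  ⇒ sig = ⟨2 | 1⟩
  P={1,3}:  v_{1} + v_{3} = v_{4} + v_{7} + v_{8}  ⇒ sig = ⟨2 | 1 1 1⟩
  P={2,4,7}:  v_{2} + v_{4} + v_{7} = v_{1}  ⇒ sig = ⟨3 | 1⟩
  P={1,5,6,8}:  v_{1} + v_{5} + v_{6} + v_{8} = v_{2}  ⇒ sig = ⟨4 | 1⟩
  P={4,5,6,7,8}:  v_{4} + v_{5} + v_{6} + v_{7} + v_{8} = 0  ⇒ sig = ⟨5 | 0⟩

Signatures (|P|; sorted positive RHS coefficients), sorted:
    ⟨2 | 1⟩
    ⟨2 | 1 1 1⟩
    ⟨3 | 1⟩
    ⟨4 | 1⟩
    ⟨5 | 0⟩


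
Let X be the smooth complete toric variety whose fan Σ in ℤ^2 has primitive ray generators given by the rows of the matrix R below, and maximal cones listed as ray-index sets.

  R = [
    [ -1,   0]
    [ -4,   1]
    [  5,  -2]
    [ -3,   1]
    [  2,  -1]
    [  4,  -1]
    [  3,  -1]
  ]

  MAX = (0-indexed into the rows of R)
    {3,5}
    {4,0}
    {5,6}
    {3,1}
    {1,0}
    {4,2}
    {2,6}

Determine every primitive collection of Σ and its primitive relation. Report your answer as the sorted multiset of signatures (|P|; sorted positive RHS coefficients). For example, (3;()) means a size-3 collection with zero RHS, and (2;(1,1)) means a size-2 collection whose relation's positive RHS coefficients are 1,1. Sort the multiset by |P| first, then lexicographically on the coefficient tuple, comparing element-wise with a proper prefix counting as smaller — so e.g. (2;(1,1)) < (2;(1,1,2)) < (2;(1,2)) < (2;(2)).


Minimal non-faces — 14 found among 7 rays, 7 max cones:

  P = {1,5}:  v_{1} + v_{5} = 0  ⟹  sig = (2;())
  P = {3,6}:  v_{3} + v_{6} = 0  ⟹  sig = (2;())
  P = {0,3}:  v_{0} + v_{3} = v_{1}  ⟹  sig = (2;(1))
  P = {0,5}:  v_{0} + v_{5} = v_{6}  ⟹  sig = (2;(1))
  P = {0,6}:  v_{0} + v_{6} = v_{4}  ⟹  sig = (2;(1))
  P = {1,6}:  v_{1} + v_{6} = v_{0}  ⟹  sig = (2;(1))
  P = {2,3}:  v_{2} + v_{3} = v_{4}  ⟹  sig = (2;(1))
  P = {3,4}:  v_{3} + v_{4} = v_{0}  ⟹  sig = (2;(1))
  P = {4,6}:  v_{4} + v_{6} = v_{2}  ⟹  sig = (2;(1))
  P = {1,2}:  v_{1} + v_{2} = v_{0} + v_{4}  ⟹  sig = (2;(1,1))
  P = {0,2}:  v_{0} + v_{2} = 2·v_{4}  ⟹  sig = (2;(2))
  P = {1,4}:  v_{1} + v_{4} = 2·v_{0}  ⟹  sig = (2;(2))
  P = {4,5}:  v_{4} + v_{5} = 2·v_{6}  ⟹  sig = (2;(2))
  P = {2,5}:  v_{2} + v_{5} = 3·v_{6}  ⟹  sig = (2;(3))

Hence PRS(X_Σ) =
{ (2;()) ×2,  (2;(1)) ×7,  (2;(1,1)),  (2;(2)) ×3,  (2;(3)) }


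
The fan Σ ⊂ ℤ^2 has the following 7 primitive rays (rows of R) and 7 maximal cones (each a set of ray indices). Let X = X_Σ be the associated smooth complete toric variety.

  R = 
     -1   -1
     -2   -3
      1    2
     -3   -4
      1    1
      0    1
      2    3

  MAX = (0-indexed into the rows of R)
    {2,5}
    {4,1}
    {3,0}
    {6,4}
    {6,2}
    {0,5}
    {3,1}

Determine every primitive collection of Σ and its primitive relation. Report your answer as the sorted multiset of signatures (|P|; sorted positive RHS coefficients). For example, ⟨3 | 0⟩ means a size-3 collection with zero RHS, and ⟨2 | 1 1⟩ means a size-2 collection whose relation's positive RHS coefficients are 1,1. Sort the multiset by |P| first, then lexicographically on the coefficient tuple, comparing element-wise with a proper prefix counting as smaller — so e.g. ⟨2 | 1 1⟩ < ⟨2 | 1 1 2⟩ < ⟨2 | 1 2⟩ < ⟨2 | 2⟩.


Δ(Σ) — 7 vertices, 14 min non-faces:

  P={0,4}:  v_{0} + v_{4} = 0  so sig = ⟨2 | 0⟩
  P={1,6}:  v_{1} + v_{6} = 0  so sig = ⟨2 | 0⟩
  P={0,1}:  v_{0} + v_{1} = v_{3}  so sig = ⟨2 | 1⟩
  P={0,2}:  v_{0} + v_{2} = v_{5}  so sig = ⟨2 | 1⟩
  P={0,6}:  v_{0} + v_{6} = v_{2}  so sig = ⟨2 | 1⟩
  P={1,2}:  v_{1} + v_{2} = v_{0}  so sig = ⟨2 | 1⟩
  P={2,4}:  v_{2} + v_{4} = v_{6}  so sig = ⟨2 | 1⟩
  P={3,4}:  v_{3} + v_{4} = v_{1}  so sig = ⟨2 | 1⟩
  P={3,6}:  v_{3} + v_{6} = v_{0}  so sig = ⟨2 | 1⟩
  P={4,5}:  v_{4} + v_{5} = v_{2}  so sig = ⟨2 | 1⟩
  P={1,5}:  v_{1} + v_{5} = 2·v_{0}  so sig = ⟨2 | 2⟩
  P={2,3}:  v_{2} + v_{3} = 2·v_{0}  so sig = ⟨2 | 2⟩
  P={5,6}:  v_{5} + v_{6} = 2·v_{2}  so sig = ⟨2 | 2⟩
  P={3,5}:  v_{3} + v_{5} = 3·v_{0}  so sig = ⟨2 | 3⟩

Hence PRS(X_Σ) =
[⟨2 | 0⟩, ⟨2 | 0⟩, ⟨2 | 1⟩, ⟨2 | 1⟩, ⟨2 | 1⟩, ⟨2 | 1⟩, ⟨2 | 1⟩, ⟨2 | 1⟩, ⟨2 | 1⟩, ⟨2 | 1⟩, ⟨2 | 2⟩, ⟨2 | 2⟩, ⟨2 | 2⟩, ⟨2 | 3⟩]


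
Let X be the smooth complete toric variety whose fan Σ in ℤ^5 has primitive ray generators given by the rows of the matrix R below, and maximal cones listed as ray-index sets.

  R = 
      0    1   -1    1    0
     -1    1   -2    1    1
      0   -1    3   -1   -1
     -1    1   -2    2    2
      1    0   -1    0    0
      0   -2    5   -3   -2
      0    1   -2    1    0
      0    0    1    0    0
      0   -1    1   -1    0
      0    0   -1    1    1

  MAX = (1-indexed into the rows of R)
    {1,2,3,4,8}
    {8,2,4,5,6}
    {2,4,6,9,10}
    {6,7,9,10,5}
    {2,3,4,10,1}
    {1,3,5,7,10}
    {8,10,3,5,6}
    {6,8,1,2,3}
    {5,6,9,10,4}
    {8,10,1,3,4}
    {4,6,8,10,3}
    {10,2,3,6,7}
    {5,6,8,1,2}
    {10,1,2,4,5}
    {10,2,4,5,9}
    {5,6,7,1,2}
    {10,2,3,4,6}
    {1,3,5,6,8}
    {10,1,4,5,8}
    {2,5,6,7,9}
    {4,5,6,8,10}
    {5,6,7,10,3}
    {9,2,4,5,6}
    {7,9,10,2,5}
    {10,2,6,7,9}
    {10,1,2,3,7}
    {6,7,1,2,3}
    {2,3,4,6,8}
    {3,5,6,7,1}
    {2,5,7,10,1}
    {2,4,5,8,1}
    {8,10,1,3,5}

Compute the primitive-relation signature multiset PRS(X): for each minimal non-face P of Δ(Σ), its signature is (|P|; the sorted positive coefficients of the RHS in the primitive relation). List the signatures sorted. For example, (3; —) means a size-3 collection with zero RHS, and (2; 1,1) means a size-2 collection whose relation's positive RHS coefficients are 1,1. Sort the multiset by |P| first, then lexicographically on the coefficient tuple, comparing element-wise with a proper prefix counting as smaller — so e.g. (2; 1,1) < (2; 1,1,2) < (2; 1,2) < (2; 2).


Σ has 11 primitive collections:

  P={1,9}:  v_{1} + v_{9} = 0  →  sig = (2; —)
  P={7,8}:  v_{7} + v_{8} = v_{1}  →  sig = (2; 1)
  P={3,9}:  v_{3} + v_{9} = v_{6} + v_{10}  →  sig = (2; 1,1)
  P={4,7}:  v_{4} + v_{7} = v_{1} + v_{2} + v_{10}  →  sig = (2; 1,1,1)
  P={8,9}:  v_{8} + v_{9} = v_{4} + v_{5} + v_{6}  →  sig = (2; 1,1,1)
  P={2,3,5}:  v_{2} + v_{3} + v_{5} = 0  →  sig = (3; —)
  P={1,6,10}:  v_{1} + v_{6} + v_{10} = v_{3}  →  sig = (3; 1)
  P={2,8,10}:  v_{2} + v_{8} + v_{10} = v_{4}  →  sig = (3; 1)
  P={3,4,5}:  v_{3} + v_{4} + v_{5} = v_{8} + v_{10}  →  sig = (3; 1,1)
  P={1,4,6}:  v_{1} + v_{4} + v_{6} = v_{2} + v_{3} + v_{8}  →  sig = (3; 1,1,1)
  P={2,5,6,10}:  v_{2} + v_{5} + v_{6} + v_{10} = v_{9}  →  sig = (4; 1)

Sorted signature multiset PRS(X):
[(2; —), (2; 1), (2; 1,1), (2; 1,1,1), (2; 1,1,1), (3; —), (3; 1), (3; 1), (3; 1,1), (3; 1,1,1), (4; 1)]


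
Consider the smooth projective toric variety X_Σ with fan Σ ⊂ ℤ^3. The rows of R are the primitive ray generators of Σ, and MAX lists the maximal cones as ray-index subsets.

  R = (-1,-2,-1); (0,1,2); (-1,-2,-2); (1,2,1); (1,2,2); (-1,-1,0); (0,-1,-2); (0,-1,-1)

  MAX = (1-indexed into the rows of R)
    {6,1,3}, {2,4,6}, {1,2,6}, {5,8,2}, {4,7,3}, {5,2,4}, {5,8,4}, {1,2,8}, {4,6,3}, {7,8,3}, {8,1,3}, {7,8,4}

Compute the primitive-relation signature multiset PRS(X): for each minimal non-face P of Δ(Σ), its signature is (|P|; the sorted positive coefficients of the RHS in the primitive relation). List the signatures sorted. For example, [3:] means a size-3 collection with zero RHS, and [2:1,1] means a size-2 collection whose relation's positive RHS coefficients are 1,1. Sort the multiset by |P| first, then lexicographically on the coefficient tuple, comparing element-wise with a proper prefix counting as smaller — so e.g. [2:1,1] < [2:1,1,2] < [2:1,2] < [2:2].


The 12 primitive collections of Σ (r=8, n=3):

  {1,4}:  v_{1} + v_{4} = 0  →  sig = [2:]
  {2,7}:  v_{2} + v_{7} = 0  →  sig = [2:]
  {3,5}:  v_{3} + v_{5} = 0  →  sig = [2:]
  {2,3}:  v_{2} + v_{3} = v_{6}  →  sig = [2:1]
  {5,6}:  v_{5} + v_{6} = v_{2}  →  sig = [2:1]
  {6,7}:  v_{6} + v_{7} = v_{3}  →  sig = [2:1]
  {6,8}:  v_{6} + v_{8} = v_{1}  →  sig = [2:1]
  {1,5}:  v_{1} + v_{5} = v_{2} + v_{8}  →  sig = [2:1,1]
  {1,7}:  v_{1} + v_{7} = v_{3} + v_{8}  →  sig = [2:1,1]
  {5,7}:  v_{5} + v_{7} = v_{4} + v_{8}  →  sig = [2:1,1]
  {2,4,8}:  v_{2} + v_{4} + v_{8} = v_{5}  →  sig = [3:1]
  {3,4,8}:  v_{3} + v_{4} + v_{8} = v_{7}  →  sig = [3:1]

so the primitive-relation signature multiset is
{ [2:] ×3,  [2:1] ×4,  [2:1,1] ×3,  [3:1] ×2 }


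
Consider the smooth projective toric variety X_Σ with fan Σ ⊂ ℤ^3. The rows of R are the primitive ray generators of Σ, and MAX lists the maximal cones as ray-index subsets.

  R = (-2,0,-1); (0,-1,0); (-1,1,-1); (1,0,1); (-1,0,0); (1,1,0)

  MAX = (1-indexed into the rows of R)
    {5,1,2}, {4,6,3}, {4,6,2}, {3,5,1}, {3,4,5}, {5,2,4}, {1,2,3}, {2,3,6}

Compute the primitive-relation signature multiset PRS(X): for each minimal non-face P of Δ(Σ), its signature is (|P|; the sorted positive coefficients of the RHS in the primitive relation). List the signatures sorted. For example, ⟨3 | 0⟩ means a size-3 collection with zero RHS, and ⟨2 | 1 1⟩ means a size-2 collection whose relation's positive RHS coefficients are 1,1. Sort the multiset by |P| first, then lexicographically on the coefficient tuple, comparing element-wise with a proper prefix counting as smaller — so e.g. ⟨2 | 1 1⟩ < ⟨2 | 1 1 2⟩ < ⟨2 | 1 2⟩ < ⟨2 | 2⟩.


Δ(Σ) — 6 vertices, 5 min non-faces:

  {1,4}:  v_{1} + v_{4} = v_{5}  ⟹  sig = ⟨2 | 1⟩
  {1,6}:  v_{1} + v_{6} = v_{3}  ⟹  sig = ⟨2 | 1⟩
  {5,6}:  v_{5} + v_{6} = v_{3} + v_{4}  ⟹  sig = ⟨2 | 1 1⟩
  {2,3,4}:  v_{2} + v_{3} + v_{4} = 0  ⟹  sig = ⟨3 | 0⟩
  {2,3,5}:  v_{2} + v_{3} + v_{5} = v_{1}  ⟹  sig = ⟨3 | 1⟩

Sorted signature multiset PRS(X):
    ⟨2 | 1⟩
    ⟨2 | 1⟩
    ⟨2 | 1 1⟩
    ⟨3 | 0⟩
    ⟨3 | 1⟩


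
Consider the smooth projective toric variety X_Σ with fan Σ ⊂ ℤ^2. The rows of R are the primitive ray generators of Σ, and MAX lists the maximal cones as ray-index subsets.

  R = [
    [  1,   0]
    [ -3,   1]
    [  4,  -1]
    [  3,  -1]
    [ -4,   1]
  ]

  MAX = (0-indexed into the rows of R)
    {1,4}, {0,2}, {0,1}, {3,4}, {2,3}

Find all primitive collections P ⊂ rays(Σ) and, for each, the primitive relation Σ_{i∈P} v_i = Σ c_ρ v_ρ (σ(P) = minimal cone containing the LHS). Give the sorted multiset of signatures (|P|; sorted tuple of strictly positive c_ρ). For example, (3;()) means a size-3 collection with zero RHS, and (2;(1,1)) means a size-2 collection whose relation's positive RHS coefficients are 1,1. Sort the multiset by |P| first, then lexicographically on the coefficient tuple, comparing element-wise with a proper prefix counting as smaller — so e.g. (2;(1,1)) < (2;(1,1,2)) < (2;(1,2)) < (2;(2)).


5 minimal non-faces of Δ(Σ) (on 5 rays):

  {1,3}:  v_{1} + v_{3} = 0  →  sig = (2;())
  {2,4}:  v_{2} + v_{4} = 0  →  sig = (2;())
  {0,3}:  v_{0} + v_{3} = v_{2}  →  sig = (2;(1))
  {0,4}:  v_{0} + v_{4} = v_{1}  →  sig = (2;(1))
  {1,2}:  v_{1} + v_{2} = v_{0}  →  sig = (2;(1))

Sorted signature multiset PRS(X):
    |P|=2: 5 collections, coeffs (), (), (1), (1), (1)


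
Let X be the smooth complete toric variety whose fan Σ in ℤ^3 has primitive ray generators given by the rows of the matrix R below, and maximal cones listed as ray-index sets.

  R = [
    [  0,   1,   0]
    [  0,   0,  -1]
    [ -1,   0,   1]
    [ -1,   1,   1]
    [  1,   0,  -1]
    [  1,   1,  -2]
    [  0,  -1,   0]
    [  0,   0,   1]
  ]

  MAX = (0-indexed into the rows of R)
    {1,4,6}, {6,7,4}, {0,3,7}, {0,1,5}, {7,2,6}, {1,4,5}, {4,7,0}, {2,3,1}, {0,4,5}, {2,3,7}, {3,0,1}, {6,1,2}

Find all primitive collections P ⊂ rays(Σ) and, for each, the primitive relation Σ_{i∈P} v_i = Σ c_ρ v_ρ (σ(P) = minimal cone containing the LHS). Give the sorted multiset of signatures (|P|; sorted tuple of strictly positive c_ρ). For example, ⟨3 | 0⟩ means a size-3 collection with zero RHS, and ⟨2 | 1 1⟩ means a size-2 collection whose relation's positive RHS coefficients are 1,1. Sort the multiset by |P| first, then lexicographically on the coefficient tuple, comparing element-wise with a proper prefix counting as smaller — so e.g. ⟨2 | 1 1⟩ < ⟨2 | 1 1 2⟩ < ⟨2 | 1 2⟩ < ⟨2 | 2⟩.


Δ(Σ) — 8 vertices, 11 min non-faces:

  • {0,6}:  v_{0} + v_{6} = 0  ⟹  sig = ⟨2 | 0⟩
  • {1,7}:  v_{1} + v_{7} = 0  ⟹  sig = ⟨2 | 0⟩
  • {2,4}:  v_{2} + v_{4} = 0  ⟹  sig = ⟨2 | 0⟩
  • {0,2}:  v_{0} + v_{2} = v_{3}  ⟹  sig = ⟨2 | 1⟩
  • {3,4}:  v_{3} + v_{4} = v_{0}  ⟹  sig = ⟨2 | 1⟩
  • {3,6}:  v_{3} + v_{6} = v_{2}  ⟹  sig = ⟨2 | 1⟩
  • {2,5}:  v_{2} + v_{5} = v_{0} + v_{1}  ⟹  sig = ⟨2 | 1 1⟩
  • {5,6}:  v_{5} + v_{6} = v_{1} + v_{4}  ⟹  sig = ⟨2 | 1 1⟩
  • {5,7}:  v_{5} + v_{7} = v_{0} + v_{4}  ⟹  sig = ⟨2 | 1 1⟩
  • {3,5}:  v_{3} + v_{5} = 2·v_{0} + v_{1}  ⟹  sig = ⟨2 | 1 2⟩
  • {0,1,4}:  v_{0} + v_{1} + v_{4} = v_{5}  ⟹  sig = ⟨3 | 1⟩

Signatures (|P|; sorted positive RHS coefficients), sorted:
    |P|=2: 10 collections, coeffs (), (), (), (1), (1), (1), (1,1), (1,1), (1,1), (1,2)
    |P|=3: 1 collection, coeffs (1)


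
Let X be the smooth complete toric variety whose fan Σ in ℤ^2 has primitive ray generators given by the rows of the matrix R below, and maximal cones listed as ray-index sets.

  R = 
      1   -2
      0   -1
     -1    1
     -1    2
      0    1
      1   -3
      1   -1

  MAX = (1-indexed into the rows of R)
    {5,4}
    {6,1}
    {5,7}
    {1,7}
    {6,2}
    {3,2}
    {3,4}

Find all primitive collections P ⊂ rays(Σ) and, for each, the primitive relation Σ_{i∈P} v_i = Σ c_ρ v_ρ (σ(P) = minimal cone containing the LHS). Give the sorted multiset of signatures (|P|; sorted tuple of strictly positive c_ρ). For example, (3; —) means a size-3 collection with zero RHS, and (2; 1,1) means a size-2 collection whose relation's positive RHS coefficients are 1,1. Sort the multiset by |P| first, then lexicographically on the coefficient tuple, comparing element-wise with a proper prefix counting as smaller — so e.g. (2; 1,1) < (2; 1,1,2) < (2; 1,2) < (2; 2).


The 14 primitive collections of Σ (r=7, n=2):

  • {1,4}:  v_{1} + v_{4} = 0  →  sig = (2; —)
  • {2,5}:  v_{2} + v_{5} = 0  →  sig = (2; —)
  • {3,7}:  v_{3} + v_{7} = 0  →  sig = (2; —)
  • {1,2}:  v_{1} + v_{2} = v_{6}  →  sig = (2; 1)
  • {1,3}:  v_{1} + v_{3} = v_{2}  →  sig = (2; 1)
  • {1,5}:  v_{1} + v_{5} = v_{7}  →  sig = (2; 1)
  • {2,4}:  v_{2} + v_{4} = v_{3}  →  sig = (2; 1)
  • {2,7}:  v_{2} + v_{7} = v_{1}  →  sig = (2; 1)
  • {3,5}:  v_{3} + v_{5} = v_{4}  →  sig = (2; 1)
  • {4,6}:  v_{4} + v_{6} = v_{2}  →  sig = (2; 1)
  • {4,7}:  v_{4} + v_{7} = v_{5}  →  sig = (2; 1)
  • {5,6}:  v_{5} + v_{6} = v_{1}  →  sig = (2; 1)
  • {3,6}:  v_{3} + v_{6} = 2·v_{2}  →  sig = (2; 2)
  • {6,7}:  v_{6} + v_{7} = 2·v_{1}  →  sig = (2; 2)

so the primitive-relation signature multiset is
    |P|=2: 14 collections, coeffs (), (), (), (1), (1), (1), (1), (1), (1), (1), (1), (1), (2), (2)
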